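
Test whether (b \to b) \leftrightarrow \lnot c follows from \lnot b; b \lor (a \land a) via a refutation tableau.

No

Initial set: {\lnot b; (b \lor (a \land a)); \lnot ((b \to b) \leftrightarrow \lnot c)}.
(b \lor (a \land a)): β-rule — branch into b  //  (a \land a).
  branch 1 (add b):
    × closes — contains both b and \lnot b.
  branch 2 (add (a \land a)):
    (a \land a): α-rule — add a, a.
    \lnot ((b \to b) \leftrightarrow \lnot c): β-rule — branch into (b \to b), \lnot \lnot c  //  \lnot (b \to b), \lnot c.
      branch 2.1 (add (b \to b), \lnot \lnot c):
        (b \to b): β-rule — branch into \lnot b  //  b.
          branch 2.1.1 (add \lnot b):
            ○ open, literals {a=true, b=false, c=true}.
          branch 2.1.2 (add b):
            × closes — contains both b and \lnot b.
      branch 2.2 (add \lnot (b \to b), \lnot c):
        \lnot (b \to b): α-rule — add b, \lnot b.
        × closes — contains both b and \lnot b.
3 branches closed, 1 open.
An open branch gives a countermodel: a=true, b=false, c=true (unmentioned atoms arbitrary); the premises hold there but the conclusion fails.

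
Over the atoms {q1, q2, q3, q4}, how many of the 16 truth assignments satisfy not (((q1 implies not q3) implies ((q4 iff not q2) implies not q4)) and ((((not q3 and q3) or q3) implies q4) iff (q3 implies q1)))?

6

Initial set: {not (((q1 implies not q3) implies ((q4 iff not q2) implies not q4)) and ((((not q3 and q3) or q3) implies q4) iff (q3 implies q1)))}.
not (((q1 implies not q3) implies ((q4 iff not q2) implies not q4)) and ((((not q3 and q3) or q3) implies q4) iff (q3 implies q1))): β-rule — branch into not ((q1 implies not q3) implies ((q4 iff not q2) implies not q4))  //  not ((((not q3 and q3) or q3) implies q4) iff (q3 implies q1)).
  branch 1 (add not ((q1 implies not q3) implies ((q4 iff not q2) implies not q4))):
    not ((q1 implies not q3) implies ((q4 iff not q2) implies not q4)): α-rule — add (q1 implies not q3), not ((q4 iff not q2) implies not q4).
    not ((q4 iff not q2) implies not q4): α-rule — add (q4 iff not q2), not not q4.
    (q1 implies not q3): β-rule — branch into not q1  //  not q3.
      branch 1.1 (add not q1):
        (q4 iff not q2): β-rule — branch into q4, not q2  //  not q4, not not q2.
          branch 1.1.1 (add q4, not q2):
            ○ open, literals {q1=false, q2=false, q4=true}.
          branch 1.1.2 (add not q4, not not q2):
            × closes — contains both q4 and not q4.
      branch 1.2 (add not q3):
        (q4 iff not q2): β-rule — branch into q4, not q2  //  not q4, not not q2.
          branch 1.2.1 (add q4, not q2):
            ○ open, literals {q2=false, q3=false, q4=true}.
          branch 1.2.2 (add not q4, not not q2):
            × closes — contains both q4 and not q4.
  branch 2 (add not ((((not q3 and q3) or q3) implies q4) iff (q3 implies q1))):
    not ((((not q3 and q3) or q3) implies q4) iff (q3 implies q1)): β-rule — branch into (((not q3 and q3) or q3) implies q4), not (q3 implies q1)  //  not (((not q3 and q3) or q3) implies q4), (q3 implies q1).
      branch 2.1 (add (((not q3 and q3) or q3) implies q4), not (q3 implies q1)):
        not (q3 implies q1): α-rule — add q3, not q1.
        (((not q3 and q3) or q3) implies q4): β-rule — branch into not ((not q3 and q3) or q3)  //  q4.
          branch 2.1.1 (add not ((not q3 and q3) or q3)):
            not ((not q3 and q3) or q3): α-rule — add not (not q3 and q3), not q3.
            × closes — contains both q3 and not q3.
          branch 2.1.2 (add q4):
            ○ open, literals {q1=false, q3=true, q4=true}.
      branch 2.2 (add not (((not q3 and q3) or q3) implies q4), (q3 implies q1)):
        not (((not q3 and q3) or q3) implies q4): α-rule — add ((not q3 and q3) or q3), not q4.
        (q3 implies q1): β-rule — branch into not q3  //  q1.
          branch 2.2.1 (add not q3):
            ((not q3 and q3) or q3): β-rule — branch into (not q3 and q3)  //  q3.
              branch 2.2.1.1 (add (not q3 and q3)):
                (not q3 and q3): α-rule — add not q3, q3.
                × closes — contains both q3 and not q3.
              branch 2.2.1.2 (add q3):
                × closes — contains both q3 and not q3.
          branch 2.2.2 (add q1):
            ((not q3 and q3) or q3): β-rule — branch into (not q3 and q3)  //  q3.
              branch 2.2.2.1 (add (not q3 and q3)):
                (not q3 and q3): α-rule — add not q3, q3.
                × closes — contains both q3 and not q3.
              branch 2.2.2.2 (add q3):
                ○ open, literals {q1=true, q3=true, q4=false}.
6 branches closed, 4 open.
Each open branch fixes some atoms; the unmentioned ones are free. Counting distinct full assignments: branch {q1=false, q2=false, q4=true} (q3) contributes 2 new; branch {q2=false, q3=false, q4=true} (q1) contributes 1 new; branch {q1=false, q3=true, q4=true} (q2) contributes 1 new; branch {q1=true, q3=true, q4=false} (q2) contributes 2 new. Total: 6.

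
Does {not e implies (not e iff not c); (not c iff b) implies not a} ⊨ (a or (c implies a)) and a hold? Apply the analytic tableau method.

Initial set: {T (not e implies (not e iff not c)); T ((not c iff b) implies not a); F ((a or (c implies a)) and a)}.
T (not e implies (not e iff not c)): β-rule — branch into F not e  //  T (not e iff not c).
  branch 1 (add F not e):
    T ((not c iff b) implies not a): β-rule — branch into F (not c iff b)  //  T not a.
      branch 1.1 (add F (not c iff b)):
        F ((a or (c implies a)) and a): β-rule — branch into F (a or (c implies a))  //  F a.
          branch 1.1.1 (add F (a or (c implies a))):
            F (a or (c implies a)): α-rule — add F a, F (c implies a).
            F (c implies a): α-rule — add T c, F a.
            F (not c iff b): β-rule — branch into T not c, F b  //  F not c, T b.
              branch 1.1.1.1 (add T not c, F b):
                × closes — contains both c and not c.
              branch 1.1.1.2 (add F not c, T b):
                ○ open, literals {a=false, b=true, c=true, e=true}.
          branch 1.1.2 (add F a):
            F (not c iff b): β-rule — branch into T not c, F b  //  F not c, T b.
              branch 1.1.2.1 (add T not c, F b):
                ○ open, literals {a=false, b=false, c=false, e=true}.
              branch 1.1.2.2 (add F not c, T b):
                ○ open, literals {a=false, b=true, c=true, e=true}.
      branch 1.2 (add T not a):
        F ((a or (c implies a)) and a): β-rule — branch into F (a or (c implies a))  //  F a.
          branch 1.2.1 (add F (a or (c implies a))):
            F (a or (c implies a)): α-rule — add F a, F (c implies a).
            F (c implies a): α-rule — add T c, F a.
            ○ open, literals {a=false, c=true, e=true}.
          branch 1.2.2 (add F a):
            ○ open, literals {a=false, e=true}.
  branch 2 (add T (not e iff not c)):
    T ((not c iff b) implies not a): β-rule — branch into F (not c iff b)  //  T not a.
      branch 2.1 (add F (not c iff b)):
        F ((a or (c implies a)) and a): β-rule — branch into F (a or (c implies a))  //  F a.
          branch 2.1.1 (add F (a or (c implies a))):
            F (a or (c implies a)): α-rule — add F a, F (c implies a).
            F (c implies a): α-rule — add T c, F a.
            T (not e iff not c): β-rule — branch into T not e, T not c  //  F not e, F not c.
              branch 2.1.1.1 (add T not e, T not c):
                × closes — contains both c and not c.
              branch 2.1.1.2 (add F not e, F not c):
                F (not c iff b): β-rule — branch into T not c, F b  //  F not c, T b.
                  branch 2.1.1.2.1 (add T not c, F b):
                    × closes — contains both c and not c.
                  branch 2.1.1.2.2 (add F not c, T b):
                    ○ open, literals {a=false, b=true, c=true, e=true}.
          branch 2.1.2 (add F a):
            T (not e iff not c): β-rule — branch into T not e, T not c  //  F not e, F not c.
              branch 2.1.2.1 (add T not e, T not c):
                F (not c iff b): β-rule — branch into T not c, F b  //  F not c, T b.
                  branch 2.1.2.1.1 (add T not c, F b):
                    ○ open, literals {a=false, b=false, c=false, e=false}.
                  branch 2.1.2.1.2 (add F not c, T b):
                    × closes — contains both c and not c.
              branch 2.1.2.2 (add F not e, F not c):
                F (not c iff b): β-rule — branch into T not c, F b  //  F not c, T b.
                  branch 2.1.2.2.1 (add T not c, F b):
                    × closes — contains both c and not c.
                  branch 2.1.2.2.2 (add F not c, T b):
                    ○ open, literals {a=false, b=true, c=true, e=true}.
      branch 2.2 (add T not a):
        F ((a or (c implies a)) and a): β-rule — branch into F (a or (c implies a))  //  F a.
          branch 2.2.1 (add F (a or (c implies a))):
            F (a or (c implies a)): α-rule — add F a, F (c implies a).
            F (c implies a): α-rule — add T c, F a.
            T (not e iff not c): β-rule — branch into T not e, T not c  //  F not e, F not c.
              branch 2.2.1.1 (add T not e, T not c):
                × closes — contains both c and not c.
              branch 2.2.1.2 (add F not e, F not c):
                ○ open, literals {a=false, c=true, e=true}.
          branch 2.2.2 (add F a):
            T (not e iff not c): β-rule — branch into T not e, T not c  //  F not e, F not c.
              branch 2.2.2.1 (add T not e, T not c):
                ○ open, literals {a=false, c=false, e=false}.
              branch 2.2.2.2 (add F not e, F not c):
                ○ open, literals {a=false, c=true, e=true}.
6 branches closed, 11 open.
An open branch gives a countermodel: a=false, b=true, c=true, e=true (unmentioned atoms arbitrary); the premises hold there but the conclusion fails.

No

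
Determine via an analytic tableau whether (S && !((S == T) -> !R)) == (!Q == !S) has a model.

Initial set: {((S && !((S == T) -> !R)) == (!Q == !S))}.
((S && !((S == T) -> !R)) == (!Q == !S)): β-rule — branch into (S && !((S == T) -> !R)), (!Q == !S)  //  !(S && !((S == T) -> !R)), !(!Q == !S).
  branch 1 (add (S && !((S == T) -> !R)), (!Q == !S)):
    (S && !((S == T) -> !R)): α-rule — add S, !((S == T) -> !R).
    !((S == T) -> !R): α-rule — add (S == T), !!R.
    (!Q == !S): β-rule — branch into !Q, !S  //  !!Q, !!S.
      branch 1.1 (add !Q, !S):
        × closes — contains both S and !S.
      branch 1.2 (add !!Q, !!S):
        (S == T): β-rule — branch into S, T  //  !S, !T.
          branch 1.2.1 (add S, T):
            ○ open, literals {Q=1, R=1, S=1, T=1}.
          branch 1.2.2 (add !S, !T):
            × closes — contains both S and !S.
  branch 2 (add !(S && !((S == T) -> !R)), !(!Q == !S)):
    !(S && !((S == T) -> !R)): β-rule — branch into !S  //  !!((S == T) -> !R).
      branch 2.1 (add !S):
        !(!Q == !S): β-rule — branch into !Q, !!S  //  !!Q, !S.
          branch 2.1.1 (add !Q, !!S):
            × closes — contains both S and !S.
          branch 2.1.2 (add !!Q, !S):
            ○ open, literals {Q=1, S=0}.
      branch 2.2 (add !!((S == T) -> !R)):
        !(!Q == !S): β-rule — branch into !Q, !!S  //  !!Q, !S.
          branch 2.2.1 (add !Q, !!S):
            !!((S == T) -> !R): β-rule — branch into !(S == T)  //  !R.
              branch 2.2.1.1 (add !(S == T)):
                !(S == T): β-rule — branch into S, !T  //  !S, T.
                  branch 2.2.1.1.1 (add S, !T):
                    ○ open, literals {Q=0, S=1, T=0}.
                  branch 2.2.1.1.2 (add !S, T):
                    × closes — contains both S and !S.
              branch 2.2.1.2 (add !R):
                ○ open, literals {Q=0, R=0, S=1}.
          branch 2.2.2 (add !!Q, !S):
            !!((S == T) -> !R): β-rule — branch into !(S == T)  //  !R.
              branch 2.2.2.1 (add !(S == T)):
                !(S == T): β-rule — branch into S, !T  //  !S, T.
                  branch 2.2.2.1.1 (add S, !T):
                    × closes — contains both S and !S.
                  branch 2.2.2.1.2 (add !S, T):
                    ○ open, literals {Q=1, S=0, T=1}.
              branch 2.2.2.2 (add !R):
                ○ open, literals {Q=1, R=0, S=0}.
5 branches closed, 6 open.
An open branch gives a satisfying assignment: Q=1, R=1, S=1, T=1.

Satisfiable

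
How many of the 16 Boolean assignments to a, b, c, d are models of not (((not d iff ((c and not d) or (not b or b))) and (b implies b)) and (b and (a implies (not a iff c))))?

13

Initial set: {not (((not d iff ((c and not d) or (not b or b))) and (b implies b)) and (b and (a implies (not a iff c))))}.
not (((not d iff ((c and not d) or (not b or b))) and (b implies b)) and (b and (a implies (not a iff c)))): β-rule — branch into not ((not d iff ((c and not d) or (not b or b))) and (b implies b))  //  not (b and (a implies (not a iff c))).
  branch 1 (add not ((not d iff ((c and not d) or (not b or b))) and (b implies b))):
    not ((not d iff ((c and not d) or (not b or b))) and (b implies b)): β-rule — branch into not (not d iff ((c and not d) or (not b or b)))  //  not (b implies b).
      branch 1.1 (add not (not d iff ((c and not d) or (not b or b)))):
        not (not d iff ((c and not d) or (not b or b))): β-rule — branch into not d, not ((c and not d) or (not b or b))  //  not not d, ((c and not d) or (not b or b)).
          branch 1.1.1 (add not d, not ((c and not d) or (not b or b))):
            not ((c and not d) or (not b or b)): α-rule — add not (c and not d), not (not b or b).
            not (not b or b): α-rule — add not not b, not b.
            × closes — contains both b and not b.
          branch 1.1.2 (add not not d, ((c and not d) or (not b or b))):
            ((c and not d) or (not b or b)): β-rule — branch into (c and not d)  //  (not b or b).
              branch 1.1.2.1 (add (c and not d)):
                (c and not d): α-rule — add c, not d.
                × closes — contains both d and not d.
              branch 1.1.2.2 (add (not b or b)):
                (not b or b): β-rule — branch into not b  //  b.
                  branch 1.1.2.2.1 (add not b):
                    ○ open, literals {b=false, d=true}.
                  branch 1.1.2.2.2 (add b):
                    ○ open, literals {b=true, d=true}.
      branch 1.2 (add not (b implies b)):
        not (b implies b): α-rule — add b, not b.
        × closes — contains both b and not b.
  branch 2 (add not (b and (a implies (not a iff c)))):
    not (b and (a implies (not a iff c))): β-rule — branch into not b  //  not (a implies (not a iff c)).
      branch 2.1 (add not b):
        ○ open, literals {b=false}.
      branch 2.2 (add not (a implies (not a iff c))):
        not (a implies (not a iff c)): α-rule — add a, not (not a iff c).
        not (not a iff c): β-rule — branch into not a, not c  //  not not a, c.
          branch 2.2.1 (add not a, not c):
            × closes — contains both a and not a.
          branch 2.2.2 (add not not a, c):
            ○ open, literals {a=true, c=true}.
4 branches closed, 4 open.
Each open branch fixes some atoms; the unmentioned ones are free. Counting distinct full assignments: branch {b=false, d=true} (a, c) contributes 4 new; branch {b=true, d=true} (a, c) contributes 4 new; branch {b=false} (a, c, d) contributes 4 new; branch {a=true, c=true} (b, d) contributes 1 new. Total: 13.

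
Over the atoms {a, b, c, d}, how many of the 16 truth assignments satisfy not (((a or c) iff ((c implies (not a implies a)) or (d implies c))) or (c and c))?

4

Initial set: {T not (((a or c) iff ((c implies (not a implies a)) or (d implies c))) or (c and c))}.
T not (((a or c) iff ((c implies (not a implies a)) or (d implies c))) or (c and c)): α-rule — add F ((a or c) iff ((c implies (not a implies a)) or (d implies c))), F (c and c).
F ((a or c) iff ((c implies (not a implies a)) or (d implies c))): β-rule — branch into T (a or c), F ((c implies (not a implies a)) or (d implies c))  //  F (a or c), T ((c implies (not a implies a)) or (d implies c)).
  branch 1 (add T (a or c), F ((c implies (not a implies a)) or (d implies c))):
    F ((c implies (not a implies a)) or (d implies c)): α-rule — add F (c implies (not a implies a)), F (d implies c).
    F (c implies (not a implies a)): α-rule — add T c, F (not a implies a).
    F (d implies c): α-rule — add T d, F c.
    × closes — contains both c and not c.
  branch 2 (add F (a or c), T ((c implies (not a implies a)) or (d implies c))):
    F (a or c): α-rule — add F a, F c.
    F (c and c): β-rule — branch into F c  //  F c.
      branch 2.1 (add F c):
        T ((c implies (not a implies a)) or (d implies c)): β-rule — branch into T (c implies (not a implies a))  //  T (d implies c).
          branch 2.1.1 (add T (c implies (not a implies a))):
            T (c implies (not a implies a)): β-rule — branch into F c  //  T (not a implies a).
              branch 2.1.1.1 (add F c):
                ○ open, literals {a=F, c=F}.
              branch 2.1.1.2 (add T (not a implies a)):
                T (not a implies a): β-rule — branch into F not a  //  T a.
                  branch 2.1.1.2.1 (add F not a):
                    × closes — contains both a and not a.
                  branch 2.1.1.2.2 (add T a):
                    × closes — contains both a and not a.
          branch 2.1.2 (add T (d implies c)):
            T (d implies c): β-rule — branch into F d  //  T c.
              branch 2.1.2.1 (add F d):
                ○ open, literals {a=F, c=F, d=F}.
              branch 2.1.2.2 (add T c):
                × closes — contains both c and not c.
      branch 2.2 (add F c):
        T ((c implies (not a implies a)) or (d implies c)): β-rule — branch into T (c implies (not a implies a))  //  T (d implies c).
          branch 2.2.1 (add T (c implies (not a implies a))):
            T (c implies (not a implies a)): β-rule — branch into F c  //  T (not a implies a).
              branch 2.2.1.1 (add F c):
                ○ open, literals {a=F, c=F}.
              branch 2.2.1.2 (add T (not a implies a)):
                T (not a implies a): β-rule — branch into F not a  //  T a.
                  branch 2.2.1.2.1 (add F not a):
                    × closes — contains both a and not a.
                  branch 2.2.1.2.2 (add T a):
                    × closes — contains both a and not a.
          branch 2.2.2 (add T (d implies c)):
            T (d implies c): β-rule — branch into F d  //  T c.
              branch 2.2.2.1 (add F d):
                ○ open, literals {a=F, c=F, d=F}.
              branch 2.2.2.2 (add T c):
                × closes — contains both c and not c.
7 branches closed, 4 open.
Each open branch fixes some atoms; the unmentioned ones are free. Counting distinct full assignments: branch {a=F, c=F} (b, d) contributes 4 new; branch {a=F, c=F, d=F} (b) contributes 0 new; branch {a=F, c=F} (b, d) contributes 0 new; branch {a=F, c=F, d=F} (b) contributes 0 new. Total: 4.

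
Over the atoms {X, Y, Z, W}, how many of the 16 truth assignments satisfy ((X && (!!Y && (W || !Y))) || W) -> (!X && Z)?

Initial set: {T (((X && (!!Y && (W || !Y))) || W) -> (!X && Z))}.
T (((X && (!!Y && (W || !Y))) || W) -> (!X && Z)): β-rule — branch into F ((X && (!!Y && (W || !Y))) || W)  //  T (!X && Z).
  branch 1 (add F ((X && (!!Y && (W || !Y))) || W)):
    F ((X && (!!Y && (W || !Y))) || W): α-rule — add F (X && (!!Y && (W || !Y))), F W.
    F (X && (!!Y && (W || !Y))): β-rule — branch into F X  //  F (!!Y && (W || !Y)).
      branch 1.1 (add F X):
        ○ open, literals {W=F, X=F}.
      branch 1.2 (add F (!!Y && (W || !Y))):
        F (!!Y && (W || !Y)): β-rule — branch into F !!Y  //  F (W || !Y).
          branch 1.2.1 (add F !!Y):
            F !!Y: drop double negation, giving F Y.
            ○ open, literals {W=F, Y=F}.
          branch 1.2.2 (add F (W || !Y)):
            F (W || !Y): α-rule — add F W, F !Y.
            ○ open, literals {W=F, Y=T}.
  branch 2 (add T (!X && Z)):
    T (!X && Z): α-rule — add T !X, T Z.
    ○ open, literals {X=F, Z=T}.
0 branches closed, 4 open.
Each open branch fixes some atoms; the unmentioned ones are free. Counting distinct full assignments: branch {W=F, X=F} (Y, Z) contributes 4 new; branch {W=F, Y=F} (X, Z) contributes 2 new; branch {W=F, Y=T} (X, Z) contributes 2 new; branch {X=F, Z=T} (Y, W) contributes 2 new. Total: 10.

10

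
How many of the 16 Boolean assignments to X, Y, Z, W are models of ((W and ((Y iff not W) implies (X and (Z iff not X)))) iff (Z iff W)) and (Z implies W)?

Initial set: {T (((W and ((Y iff not W) implies (X and (Z iff not X)))) iff (Z iff W)) and (Z implies W))}.
T (((W and ((Y iff not W) implies (X and (Z iff not X)))) iff (Z iff W)) and (Z implies W)): α-rule — add T ((W and ((Y iff not W) implies (X and (Z iff not X)))) iff (Z iff W)), T (Z implies W).
T ((W and ((Y iff not W) implies (X and (Z iff not X)))) iff (Z iff W)): β-rule — branch into T (W and ((Y iff not W) implies (X and (Z iff not X)))), T (Z iff W)  //  F (W and ((Y iff not W) implies (X and (Z iff not X)))), F (Z iff W).
  branch 1 (add T (W and ((Y iff not W) implies (X and (Z iff not X)))), T (Z iff W)):
    T (W and ((Y iff not W) implies (X and (Z iff not X)))): α-rule — add T W, T ((Y iff not W) implies (X and (Z iff not X))).
    T (Z implies W): β-rule — branch into F Z  //  T W.
      branch 1.1 (add F Z):
        T (Z iff W): β-rule — branch into T Z, T W  //  F Z, F W.
          branch 1.1.1 (add T Z, T W):
            × closes — contains both Z and not Z.
          branch 1.1.2 (add F Z, F W):
            × closes — contains both W and not W.
      branch 1.2 (add T W):
        T (Z iff W): β-rule — branch into T Z, T W  //  F Z, F W.
          branch 1.2.1 (add T Z, T W):
            T ((Y iff not W) implies (X and (Z iff not X))): β-rule — branch into F (Y iff not W)  //  T (X and (Z iff not X)).
              branch 1.2.1.1 (add F (Y iff not W)):
                F (Y iff not W): β-rule — branch into T Y, F not W  //  F Y, T not W.
                  branch 1.2.1.1.1 (add T Y, F not W):
                    ○ open, literals {W=1, Y=1, Z=1}.
                  branch 1.2.1.1.2 (add F Y, T not W):
                    × closes — contains both W and not W.
              branch 1.2.1.2 (add T (X and (Z iff not X))):
                T (X and (Z iff not X)): α-rule — add T X, T (Z iff not X).
                T (Z iff not X): β-rule — branch into T Z, T not X  //  F Z, F not X.
                  branch 1.2.1.2.1 (add T Z, T not X):
                    × closes — contains both X and not X.
                  branch 1.2.1.2.2 (add F Z, F not X):
                    × closes — contains both Z and not Z.
          branch 1.2.2 (add F Z, F W):
            × closes — contains both W and not W.
  branch 2 (add F (W and ((Y iff not W) implies (X and (Z iff not X)))), F (Z iff W)):
    T (Z implies W): β-rule — branch into F Z  //  T W.
      branch 2.1 (add F Z):
        F (W and ((Y iff not W) implies (X and (Z iff not X)))): β-rule — branch into F W  //  F ((Y iff not W) implies (X and (Z iff not X))).
          branch 2.1.1 (add F W):
            F (Z iff W): β-rule — branch into T Z, F W  //  F Z, T W.
              branch 2.1.1.1 (add T Z, F W):
                × closes — contains both Z and not Z.
              branch 2.1.1.2 (add F Z, T W):
                × closes — contains both W and not W.
          branch 2.1.2 (add F ((Y iff not W) implies (X and (Z iff not X)))):
            F ((Y iff not W) implies (X and (Z iff not X))): α-rule — add T (Y iff not W), F (X and (Z iff not X)).
            F (Z iff W): β-rule — branch into T Z, F W  //  F Z, T W.
              branch 2.1.2.1 (add T Z, F W):
                × closes — contains both Z and not Z.
              branch 2.1.2.2 (add F Z, T W):
                T (Y iff not W): β-rule — branch into T Y, T not W  //  F Y, F not W.
                  branch 2.1.2.2.1 (add T Y, T not W):
                    × closes — contains both W and not W.
                  branch 2.1.2.2.2 (add F Y, F not W):
                    F (X and (Z iff not X)): β-rule — branch into F X  //  F (Z iff not X).
                      branch 2.1.2.2.2.1 (add F X):
                        ○ open, literals {W=1, X=0, Y=0, Z=0}.
                      branch 2.1.2.2.2.2 (add F (Z iff not X)):
                        F (Z iff not X): β-rule — branch into T Z, F not X  //  F Z, T not X.
                          branch 2.1.2.2.2.2.1 (add T Z, F not X):
                            × closes — contains both Z and not Z.
                          branch 2.1.2.2.2.2.2 (add F Z, T not X):
                            ○ open, literals {W=1, X=0, Y=0, Z=0}.
      branch 2.2 (add T W):
        F (W and ((Y iff not W) implies (X and (Z iff not X)))): β-rule — branch into F W  //  F ((Y iff not W) implies (X and (Z iff not X))).
          branch 2.2.1 (add F W):
            × closes — contains both W and not W.
          branch 2.2.2 (add F ((Y iff not W) implies (X and (Z iff not X)))):
            F ((Y iff not W) implies (X and (Z iff not X))): α-rule — add T (Y iff not W), F (X and (Z iff not X)).
            F (Z iff W): β-rule — branch into T Z, F W  //  F Z, T W.
              branch 2.2.2.1 (add T Z, F W):
                × closes — contains both W and not W.
              branch 2.2.2.2 (add F Z, T W):
                T (Y iff not W): β-rule — branch into T Y, T not W  //  F Y, F not W.
                  branch 2.2.2.2.1 (add T Y, T not W):
                    × closes — contains both W and not W.
                  branch 2.2.2.2.2 (add F Y, F not W):
                    F (X and (Z iff not X)): β-rule — branch into F X  //  F (Z iff not X).
                      branch 2.2.2.2.2.1 (add F X):
                        ○ open, literals {W=1, X=0, Y=0, Z=0}.
                      branch 2.2.2.2.2.2 (add F (Z iff not X)):
                        F (Z iff not X): β-rule — branch into T Z, F not X  //  F Z, T not X.
                          branch 2.2.2.2.2.2.1 (add T Z, F not X):
                            × closes — contains both Z and not Z.
                          branch 2.2.2.2.2.2.2 (add F Z, T not X):
                            ○ open, literals {W=1, X=0, Y=0, Z=0}.
15 branches closed, 5 open.
Each open branch fixes some atoms; the unmentioned ones are free. Counting distinct full assignments: branch {W=1, Y=1, Z=1} (X) contributes 2 new; branch {W=1, X=0, Y=0, Z=0} (none free) contributes 1 new; branch {W=1, X=0, Y=0, Z=0} (none free) contributes 0 new; branch {W=1, X=0, Y=0, Z=0} (none free) contributes 0 new; branch {W=1, X=0, Y=0, Z=0} (none free) contributes 0 new. Total: 3.

3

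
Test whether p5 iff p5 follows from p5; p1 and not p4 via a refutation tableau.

Yes

Initial set: {T p5; T (p1 and not p4); F (p5 iff p5)}.
T (p1 and not p4): α-rule — add T p1, T not p4.
F (p5 iff p5): β-rule — branch into T p5, F p5  //  F p5, T p5.
  branch 1 (add T p5, F p5):
    × closes — contains both p5 and not p5.
  branch 2 (add F p5, T p5):
    × closes — contains both p5 and not p5.
All 2 branches close.
Every branch closed, so the premises entail the conclusion.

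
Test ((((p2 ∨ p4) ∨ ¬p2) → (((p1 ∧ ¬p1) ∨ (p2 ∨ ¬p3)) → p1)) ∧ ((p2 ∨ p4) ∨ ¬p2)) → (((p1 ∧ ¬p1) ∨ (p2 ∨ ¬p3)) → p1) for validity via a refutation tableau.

Valid

Assume the negation and expand:
Initial set: {¬(((((p2 ∨ p4) ∨ ¬p2) → (((p1 ∧ ¬p1) ∨ (p2 ∨ ¬p3)) → p1)) ∧ ((p2 ∨ p4) ∨ ¬p2)) → (((p1 ∧ ¬p1) ∨ (p2 ∨ ¬p3)) → p1))}.
¬(((((p2 ∨ p4) ∨ ¬p2) → (((p1 ∧ ¬p1) ∨ (p2 ∨ ¬p3)) → p1)) ∧ ((p2 ∨ p4) ∨ ¬p2)) → (((p1 ∧ ¬p1) ∨ (p2 ∨ ¬p3)) → p1)): α-rule — add ((((p2 ∨ p4) ∨ ¬p2) → (((p1 ∧ ¬p1) ∨ (p2 ∨ ¬p3)) → p1)) ∧ ((p2 ∨ p4) ∨ ¬p2)), ¬(((p1 ∧ ¬p1) ∨ (p2 ∨ ¬p3)) → p1).
((((p2 ∨ p4) ∨ ¬p2) → (((p1 ∧ ¬p1) ∨ (p2 ∨ ¬p3)) → p1)) ∧ ((p2 ∨ p4) ∨ ¬p2)): α-rule — add (((p2 ∨ p4) ∨ ¬p2) → (((p1 ∧ ¬p1) ∨ (p2 ∨ ¬p3)) → p1)), ((p2 ∨ p4) ∨ ¬p2).
¬(((p1 ∧ ¬p1) ∨ (p2 ∨ ¬p3)) → p1): α-rule — add ((p1 ∧ ¬p1) ∨ (p2 ∨ ¬p3)), ¬p1.
(((p2 ∨ p4) ∨ ¬p2) → (((p1 ∧ ¬p1) ∨ (p2 ∨ ¬p3)) → p1)): β-rule — branch into ¬((p2 ∨ p4) ∨ ¬p2)  //  (((p1 ∧ ¬p1) ∨ (p2 ∨ ¬p3)) → p1).
  branch 1 (add ¬((p2 ∨ p4) ∨ ¬p2)):
    ¬((p2 ∨ p4) ∨ ¬p2): α-rule — add ¬(p2 ∨ p4), ¬¬p2.
    ¬(p2 ∨ p4): α-rule — add ¬p2, ¬p4.
    × closes — contains both p2 and ¬p2.
  branch 2 (add (((p1 ∧ ¬p1) ∨ (p2 ∨ ¬p3)) → p1)):
    ((p2 ∨ p4) ∨ ¬p2): β-rule — branch into (p2 ∨ p4)  //  ¬p2.
      branch 2.1 (add (p2 ∨ p4)):
        ((p1 ∧ ¬p1) ∨ (p2 ∨ ¬p3)): β-rule — branch into (p1 ∧ ¬p1)  //  (p2 ∨ ¬p3).
          branch 2.1.1 (add (p1 ∧ ¬p1)):
            (p1 ∧ ¬p1): α-rule — add p1, ¬p1.
            × closes — contains both p1 and ¬p1.
          branch 2.1.2 (add (p2 ∨ ¬p3)):
            (((p1 ∧ ¬p1) ∨ (p2 ∨ ¬p3)) → p1): β-rule — branch into ¬((p1 ∧ ¬p1) ∨ (p2 ∨ ¬p3))  //  p1.
              branch 2.1.2.1 (add ¬((p1 ∧ ¬p1) ∨ (p2 ∨ ¬p3))):
                ¬((p1 ∧ ¬p1) ∨ (p2 ∨ ¬p3)): α-rule — add ¬(p1 ∧ ¬p1), ¬(p2 ∨ ¬p3).
                ¬(p2 ∨ ¬p3): α-rule — add ¬p2, ¬¬p3.
                (p2 ∨ p4): β-rule — branch into p2  //  p4.
                  branch 2.1.2.1.1 (add p2):
                    × closes — contains both p2 and ¬p2.
                  branch 2.1.2.1.2 (add p4):
                    (p2 ∨ ¬p3): β-rule — branch into p2  //  ¬p3.
                      branch 2.1.2.1.2.1 (add p2):
                        × closes — contains both p2 and ¬p2.
                      branch 2.1.2.1.2.2 (add ¬p3):
                        × closes — contains both p3 and ¬p3.
              branch 2.1.2.2 (add p1):
                × closes — contains both p1 and ¬p1.
      branch 2.2 (add ¬p2):
        ((p1 ∧ ¬p1) ∨ (p2 ∨ ¬p3)): β-rule — branch into (p1 ∧ ¬p1)  //  (p2 ∨ ¬p3).
          branch 2.2.1 (add (p1 ∧ ¬p1)):
            (p1 ∧ ¬p1): α-rule — add p1, ¬p1.
            × closes — contains both p1 and ¬p1.
          branch 2.2.2 (add (p2 ∨ ¬p3)):
            (((p1 ∧ ¬p1) ∨ (p2 ∨ ¬p3)) → p1): β-rule — branch into ¬((p1 ∧ ¬p1) ∨ (p2 ∨ ¬p3))  //  p1.
              branch 2.2.2.1 (add ¬((p1 ∧ ¬p1) ∨ (p2 ∨ ¬p3))):
                ¬((p1 ∧ ¬p1) ∨ (p2 ∨ ¬p3)): α-rule — add ¬(p1 ∧ ¬p1), ¬(p2 ∨ ¬p3).
                ¬(p2 ∨ ¬p3): α-rule — add ¬p2, ¬¬p3.
                (p2 ∨ ¬p3): β-rule — branch into p2  //  ¬p3.
                  branch 2.2.2.1.1 (add p2):
                    × closes — contains both p2 and ¬p2.
                  branch 2.2.2.1.2 (add ¬p3):
                    × closes — contains both p3 and ¬p3.
              branch 2.2.2.2 (add p1):
                × closes — contains both p1 and ¬p1.
All 10 branches close.
Every branch closed, so the negation is unsatisfiable and the formula is valid.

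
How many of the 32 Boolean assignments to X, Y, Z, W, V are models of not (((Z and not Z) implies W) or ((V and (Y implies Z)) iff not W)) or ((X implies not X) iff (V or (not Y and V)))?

Initial set: {T (not (((Z and not Z) implies W) or ((V and (Y implies Z)) iff not W)) or ((X implies not X) iff (V or (not Y and V))))}.
T (not (((Z and not Z) implies W) or ((V and (Y implies Z)) iff not W)) or ((X implies not X) iff (V or (not Y and V)))): β-rule — branch into T not (((Z and not Z) implies W) or ((V and (Y implies Z)) iff not W))  //  T ((X implies not X) iff (V or (not Y and V))).
  branch 1 (add T not (((Z and not Z) implies W) or ((V and (Y implies Z)) iff not W))):
    T not (((Z and not Z) implies W) or ((V and (Y implies Z)) iff not W)): α-rule — add F ((Z and not Z) implies W), F ((V and (Y implies Z)) iff not W).
    F ((Z and not Z) implies W): α-rule — add T (Z and not Z), F W.
    T (Z and not Z): α-rule — add T Z, T not Z.
    × closes — contains both Z and not Z.
  branch 2 (add T ((X implies not X) iff (V or (not Y and V)))):
    T ((X implies not X) iff (V or (not Y and V))): β-rule — branch into T (X implies not X), T (V or (not Y and V))  //  F (X implies not X), F (V or (not Y and V)).
      branch 2.1 (add T (X implies not X), T (V or (not Y and V))):
        T (X implies not X): β-rule — branch into F X  //  T not X.
          branch 2.1.1 (add F X):
            T (V or (not Y and V)): β-rule — branch into T V  //  T (not Y and V).
              branch 2.1.1.1 (add T V):
                ○ open, literals {V=1, X=0}.
              branch 2.1.1.2 (add T (not Y and V)):
                T (not Y and V): α-rule — add T not Y, T V.
                ○ open, literals {V=1, X=0, Y=0}.
          branch 2.1.2 (add T not X):
            T (V or (not Y and V)): β-rule — branch into T V  //  T (not Y and V).
              branch 2.1.2.1 (add T V):
                ○ open, literals {V=1, X=0}.
              branch 2.1.2.2 (add T (not Y and V)):
                T (not Y and V): α-rule — add T not Y, T V.
                ○ open, literals {V=1, X=0, Y=0}.
      branch 2.2 (add F (X implies not X), F (V or (not Y and V))):
        F (X implies not X): α-rule — add T X, F not X.
        F (V or (not Y and V)): α-rule — add F V, F (not Y and V).
        F (not Y and V): β-rule — branch into F not Y  //  F V.
          branch 2.2.1 (add F not Y):
            ○ open, literals {V=0, X=1, Y=1}.
          branch 2.2.2 (add F V):
            ○ open, literals {V=0, X=1}.
1 branch closed, 6 open.
Each open branch fixes some atoms; the unmentioned ones are free. Counting distinct full assignments: branch {V=1, X=0} (Y, Z, W) contributes 8 new; branch {V=1, X=0, Y=0} (Z, W) contributes 0 new; branch {V=1, X=0} (Y, Z, W) contributes 0 new; branch {V=1, X=0, Y=0} (Z, W) contributes 0 new; branch {V=0, X=1, Y=1} (Z, W) contributes 4 new; branch {V=0, X=1} (Y, Z, W) contributes 4 new. Total: 16.

16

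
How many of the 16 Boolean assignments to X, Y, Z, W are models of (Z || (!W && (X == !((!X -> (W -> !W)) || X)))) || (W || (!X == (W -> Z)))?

Initial set: {T ((Z || (!W && (X == !((!X -> (W -> !W)) || X)))) || (W || (!X == (W -> Z))))}.
T ((Z || (!W && (X == !((!X -> (W -> !W)) || X)))) || (W || (!X == (W -> Z)))): β-rule — branch into T (Z || (!W && (X == !((!X -> (W -> !W)) || X))))  //  T (W || (!X == (W -> Z))).
  branch 1 (add T (Z || (!W && (X == !((!X -> (W -> !W)) || X))))):
    T (Z || (!W && (X == !((!X -> (W -> !W)) || X)))): β-rule — branch into T Z  //  T (!W && (X == !((!X -> (W -> !W)) || X))).
      branch 1.1 (add T Z):
        ○ open, literals {Z=true}.
      branch 1.2 (add T (!W && (X == !((!X -> (W -> !W)) || X)))):
        T (!W && (X == !((!X -> (W -> !W)) || X))): α-rule — add T !W, T (X == !((!X -> (W -> !W)) || X)).
        T (X == !((!X -> (W -> !W)) || X)): β-rule — branch into T X, T !((!X -> (W -> !W)) || X)  //  F X, F !((!X -> (W -> !W)) || X).
          branch 1.2.1 (add T X, T !((!X -> (W -> !W)) || X)):
            T !((!X -> (W -> !W)) || X): α-rule — add F (!X -> (W -> !W)), F X.
            × closes — contains both X and !X.
          branch 1.2.2 (add F X, F !((!X -> (W -> !W)) || X)):
            F !((!X -> (W -> !W)) || X): β-rule — branch into T (!X -> (W -> !W))  //  T X.
              branch 1.2.2.1 (add T (!X -> (W -> !W))):
                T (!X -> (W -> !W)): β-rule — branch into F !X  //  T (W -> !W).
                  branch 1.2.2.1.1 (add F !X):
                    × closes — contains both X and !X.
                  branch 1.2.2.1.2 (add T (W -> !W)):
                    T (W -> !W): β-rule — branch into F W  //  T !W.
                      branch 1.2.2.1.2.1 (add F W):
                        ○ open, literals {W=false, X=false}.
                      branch 1.2.2.1.2.2 (add T !W):
                        ○ open, literals {W=false, X=false}.
              branch 1.2.2.2 (add T X):
                × closes — contains both X and !X.
  branch 2 (add T (W || (!X == (W -> Z)))):
    T (W || (!X == (W -> Z))): β-rule — branch into T W  //  T (!X == (W -> Z)).
      branch 2.1 (add T W):
        ○ open, literals {W=true}.
      branch 2.2 (add T (!X == (W -> Z))):
        T (!X == (W -> Z)): β-rule — branch into T !X, T (W -> Z)  //  F !X, F (W -> Z).
          branch 2.2.1 (add T !X, T (W -> Z)):
            T (W -> Z): β-rule — branch into F W  //  T Z.
              branch 2.2.1.1 (add F W):
                ○ open, literals {W=false, X=false}.
              branch 2.2.1.2 (add T Z):
                ○ open, literals {X=false, Z=true}.
          branch 2.2.2 (add F !X, F (W -> Z)):
            F (W -> Z): α-rule — add T W, F Z.
            ○ open, literals {W=true, X=true, Z=false}.
3 branches closed, 7 open.
Each open branch fixes some atoms; the unmentioned ones are free. Counting distinct full assignments: branch {Z=true} (X, Y, W) contributes 8 new; branch {W=false, X=false} (Y, Z) contributes 2 new; branch {W=false, X=false} (Y, Z) contributes 0 new; branch {W=true} (X, Y, Z) contributes 4 new; branch {W=false, X=false} (Y, Z) contributes 0 new; branch {X=false, Z=true} (Y, W) contributes 0 new; branch {W=true, X=true, Z=false} (Y) contributes 0 new. Total: 14.

14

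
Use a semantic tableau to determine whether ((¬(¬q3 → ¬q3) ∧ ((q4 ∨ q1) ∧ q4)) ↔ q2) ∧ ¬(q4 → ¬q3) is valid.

Not valid

Assume the negation and expand:
Initial set: {F (((¬(¬q3 → ¬q3) ∧ ((q4 ∨ q1) ∧ q4)) ↔ q2) ∧ ¬(q4 → ¬q3))}.
F (((¬(¬q3 → ¬q3) ∧ ((q4 ∨ q1) ∧ q4)) ↔ q2) ∧ ¬(q4 → ¬q3)): β-rule — branch into F ((¬(¬q3 → ¬q3) ∧ ((q4 ∨ q1) ∧ q4)) ↔ q2)  //  F ¬(q4 → ¬q3).
  branch 1 (add F ((¬(¬q3 → ¬q3) ∧ ((q4 ∨ q1) ∧ q4)) ↔ q2)):
    F ((¬(¬q3 → ¬q3) ∧ ((q4 ∨ q1) ∧ q4)) ↔ q2): β-rule — branch into T (¬(¬q3 → ¬q3) ∧ ((q4 ∨ q1) ∧ q4)), F q2  //  F (¬(¬q3 → ¬q3) ∧ ((q4 ∨ q1) ∧ q4)), T q2.
      branch 1.1 (add T (¬(¬q3 → ¬q3) ∧ ((q4 ∨ q1) ∧ q4)), F q2):
        T (¬(¬q3 → ¬q3) ∧ ((q4 ∨ q1) ∧ q4)): α-rule — add T ¬(¬q3 → ¬q3), T ((q4 ∨ q1) ∧ q4).
        T ¬(¬q3 → ¬q3): α-rule — add T ¬q3, F ¬q3.
        × closes — contains both q3 and ¬q3.
      branch 1.2 (add F (¬(¬q3 → ¬q3) ∧ ((q4 ∨ q1) ∧ q4)), T q2):
        F (¬(¬q3 → ¬q3) ∧ ((q4 ∨ q1) ∧ q4)): β-rule — branch into F ¬(¬q3 → ¬q3)  //  F ((q4 ∨ q1) ∧ q4).
          branch 1.2.1 (add F ¬(¬q3 → ¬q3)):
            F ¬(¬q3 → ¬q3): β-rule — branch into F ¬q3  //  T ¬q3.
              branch 1.2.1.1 (add F ¬q3):
                ○ open, literals {q2=T, q3=T}.
              branch 1.2.1.2 (add T ¬q3):
                ○ open, literals {q2=T, q3=F}.
          branch 1.2.2 (add F ((q4 ∨ q1) ∧ q4)):
            F ((q4 ∨ q1) ∧ q4): β-rule — branch into F (q4 ∨ q1)  //  F q4.
              branch 1.2.2.1 (add F (q4 ∨ q1)):
                F (q4 ∨ q1): α-rule — add F q4, F q1.
                ○ open, literals {q1=F, q2=T, q4=F}.
              branch 1.2.2.2 (add F q4):
                ○ open, literals {q2=T, q4=F}.
  branch 2 (add F ¬(q4 → ¬q3)):
    F ¬(q4 → ¬q3): β-rule — branch into F q4  //  T ¬q3.
      branch 2.1 (add F q4):
        ○ open, literals {q4=F}.
      branch 2.2 (add T ¬q3):
        ○ open, literals {q3=F}.
1 branch closed, 6 open.
An open branch gives a countermodel: q2=T, q3=T (unmentioned atoms arbitrary); under it the original formula is false.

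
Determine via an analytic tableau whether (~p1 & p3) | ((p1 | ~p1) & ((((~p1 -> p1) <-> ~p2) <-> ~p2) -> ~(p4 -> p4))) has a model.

Initial set: {((~p1 & p3) | ((p1 | ~p1) & ((((~p1 -> p1) <-> ~p2) <-> ~p2) -> ~(p4 -> p4))))}.
((~p1 & p3) | ((p1 | ~p1) & ((((~p1 -> p1) <-> ~p2) <-> ~p2) -> ~(p4 -> p4)))): β-rule — branch into (~p1 & p3)  //  ((p1 | ~p1) & ((((~p1 -> p1) <-> ~p2) <-> ~p2) -> ~(p4 -> p4))).
  branch 1 (add (~p1 & p3)):
    (~p1 & p3): α-rule — add ~p1, p3.
    ○ open, literals {p1=0, p3=1}.
  branch 2 (add ((p1 | ~p1) & ((((~p1 -> p1) <-> ~p2) <-> ~p2) -> ~(p4 -> p4)))):
    ((p1 | ~p1) & ((((~p1 -> p1) <-> ~p2) <-> ~p2) -> ~(p4 -> p4))): α-rule — add (p1 | ~p1), ((((~p1 -> p1) <-> ~p2) <-> ~p2) -> ~(p4 -> p4)).
    (p1 | ~p1): β-rule — branch into p1  //  ~p1.
      branch 2.1 (add p1):
        ((((~p1 -> p1) <-> ~p2) <-> ~p2) -> ~(p4 -> p4)): β-rule — branch into ~(((~p1 -> p1) <-> ~p2) <-> ~p2)  //  ~(p4 -> p4).
          branch 2.1.1 (add ~(((~p1 -> p1) <-> ~p2) <-> ~p2)):
            ~(((~p1 -> p1) <-> ~p2) <-> ~p2): β-rule — branch into ((~p1 -> p1) <-> ~p2), ~~p2  //  ~((~p1 -> p1) <-> ~p2), ~p2.
              branch 2.1.1.1 (add ((~p1 -> p1) <-> ~p2), ~~p2):
                ((~p1 -> p1) <-> ~p2): β-rule — branch into (~p1 -> p1), ~p2  //  ~(~p1 -> p1), ~~p2.
                  branch 2.1.1.1.1 (add (~p1 -> p1), ~p2):
                    × closes — contains both p2 and ~p2.
                  branch 2.1.1.1.2 (add ~(~p1 -> p1), ~~p2):
                    ~(~p1 -> p1): α-rule — add ~p1, ~p1.
                    × closes — contains both p1 and ~p1.
              branch 2.1.1.2 (add ~((~p1 -> p1) <-> ~p2), ~p2):
                ~((~p1 -> p1) <-> ~p2): β-rule — branch into (~p1 -> p1), ~~p2  //  ~(~p1 -> p1), ~p2.
                  branch 2.1.1.2.1 (add (~p1 -> p1), ~~p2):
                    × closes — contains both p2 and ~p2.
                  branch 2.1.1.2.2 (add ~(~p1 -> p1), ~p2):
                    ~(~p1 -> p1): α-rule — add ~p1, ~p1.
                    × closes — contains both p1 and ~p1.
          branch 2.1.2 (add ~(p4 -> p4)):
            ~(p4 -> p4): α-rule — add p4, ~p4.
            × closes — contains both p4 and ~p4.
      branch 2.2 (add ~p1):
        ((((~p1 -> p1) <-> ~p2) <-> ~p2) -> ~(p4 -> p4)): β-rule — branch into ~(((~p1 -> p1) <-> ~p2) <-> ~p2)  //  ~(p4 -> p4).
          branch 2.2.1 (add ~(((~p1 -> p1) <-> ~p2) <-> ~p2)):
            ~(((~p1 -> p1) <-> ~p2) <-> ~p2): β-rule — branch into ((~p1 -> p1) <-> ~p2), ~~p2  //  ~((~p1 -> p1) <-> ~p2), ~p2.
              branch 2.2.1.1 (add ((~p1 -> p1) <-> ~p2), ~~p2):
                ((~p1 -> p1) <-> ~p2): β-rule — branch into (~p1 -> p1), ~p2  //  ~(~p1 -> p1), ~~p2.
                  branch 2.2.1.1.1 (add (~p1 -> p1), ~p2):
                    × closes — contains both p2 and ~p2.
                  branch 2.2.1.1.2 (add ~(~p1 -> p1), ~~p2):
                    ~(~p1 -> p1): α-rule — add ~p1, ~p1.
                    ○ open, literals {p1=0, p2=1}.
              branch 2.2.1.2 (add ~((~p1 -> p1) <-> ~p2), ~p2):
                ~((~p1 -> p1) <-> ~p2): β-rule — branch into (~p1 -> p1), ~~p2  //  ~(~p1 -> p1), ~p2.
                  branch 2.2.1.2.1 (add (~p1 -> p1), ~~p2):
                    × closes — contains both p2 and ~p2.
                  branch 2.2.1.2.2 (add ~(~p1 -> p1), ~p2):
                    ~(~p1 -> p1): α-rule — add ~p1, ~p1.
                    ○ open, literals {p1=0, p2=0}.
          branch 2.2.2 (add ~(p4 -> p4)):
            ~(p4 -> p4): α-rule — add p4, ~p4.
            × closes — contains both p4 and ~p4.
8 branches closed, 3 open.
An open branch gives a satisfying assignment: p1=0, p3=1.

Satisfiable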